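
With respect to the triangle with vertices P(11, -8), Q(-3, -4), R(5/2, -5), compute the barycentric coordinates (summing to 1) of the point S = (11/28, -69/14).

(3/14, 5/7, 1/14)

Signed area of the reference triangle: [PQR] = ½·(11·(-4−(-5)) + (-3)·(-5−(-8)) + (5/2)·(-8−(-4))) = ½·(11 − 9 − 10) = -4.
[SQR] = ½·((11/28)·(-4−(-5)) + (-3)·(-5−(-69/14)) + (5/2)·(-69/14−(-4))) = ½·(11/28 + 3/14 − 65/28) = -6/7, so the P-coordinate is (-6/7)/(-4) = 3/14.
[PSR] = ½·(11·(-69/14−(-5)) + (11/28)·(-5−(-8)) + (5/2)·(-8−(-69/14))) = ½·(11/14 + 33/28 − 215/28) = -20/7, so the Q-coordinate is 5/7.
[PQS] = ½·(11·(-4−(-69/14)) + (-3)·(-69/14−(-8)) + (11/28)·(-8−(-4))) = ½·(143/14 − 129/14 − 11/7) = -2/7, so the R-coordinate is 1/14.
Check: 3/14 + 5/7 + 1/14 = 1.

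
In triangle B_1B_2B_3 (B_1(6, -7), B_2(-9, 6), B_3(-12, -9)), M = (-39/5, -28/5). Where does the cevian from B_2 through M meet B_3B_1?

Barycentric coordinates of M with respect to B_1B_2B_3: (1/5, 1/5, 3/5).
On side B_3B_1 the B_2-coordinate is zero; dropping M's B_2-weight 1/5 and renormalizing the remaining 3/5 : 1/5 gives weights 3/4, 1/4 on B_3, B_1.
N = (3/4)·(-12, -9) + (1/4)·(6, -7) = (-15/2, -17/2).

(-15/2, -17/2)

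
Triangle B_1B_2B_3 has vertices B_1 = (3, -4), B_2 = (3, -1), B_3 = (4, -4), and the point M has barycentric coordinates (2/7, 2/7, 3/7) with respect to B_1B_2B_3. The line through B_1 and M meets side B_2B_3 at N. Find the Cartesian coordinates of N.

(18/5, -14/5)

Line B_1M meets B_2B_3 where the B_1-coordinate vanishes; zeroing M's B_1-weight and renormalizing leaves B_2, B_3-weights 2/7 : 3/7 → (2/5, 3/5).
So N = (2/5)·B_2 + (3/5)·B_3 = (18/5, -14/5).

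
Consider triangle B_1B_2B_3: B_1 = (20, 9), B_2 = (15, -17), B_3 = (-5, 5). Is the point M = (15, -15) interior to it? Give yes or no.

Barycentric coordinates of M: (4/63, 58/63, 1/63).
The three coordinates are positive, positive, positive; a point is interior exactly when all three are positive.

yes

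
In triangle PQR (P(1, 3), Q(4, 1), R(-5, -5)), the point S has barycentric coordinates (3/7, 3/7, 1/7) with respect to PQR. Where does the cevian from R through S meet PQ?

Line RS meets PQ where the R-coordinate vanishes; zeroing S's R-weight and renormalizing leaves P, Q-weights 3/7 : 3/7 → (1/2, 1/2).
So T = (1/2)·P + (1/2)·Q = (5/2, 2).

(5/2, 2)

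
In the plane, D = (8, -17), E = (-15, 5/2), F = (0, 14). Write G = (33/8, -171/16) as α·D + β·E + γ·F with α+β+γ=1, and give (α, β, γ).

Signed area of the reference triangle: [DEF] = ½·(8·(5/2−14) + (-15)·(14−(-17)) + 0·(-17−(5/2))) = ½·(-92 − 465 + 0) = -557/2.
[GEF] = ½·((33/8)·(5/2−14) + (-15)·(14−(-171/16)) + 0·(-171/16−(5/2))) = ½·(-759/16 − 5925/16 + 0) = -1671/8, so the D-coordinate is (-1671/8)/(-557/2) = 3/4.
[DGF] = ½·(8·(-171/16−14) + (33/8)·(14−(-17)) + 0·(-17−(-171/16))) = ½·(-395/2 + 1023/8 + 0) = -557/16, so the E-coordinate is 1/8.
[DEG] = ½·(8·(5/2−(-171/16)) + (-15)·(-171/16−(-17)) + (33/8)·(-17−(5/2))) = ½·(211/2 − 1515/16 − 1287/16) = -557/16, so the F-coordinate is 1/8.

(3/4, 1/8, 1/8)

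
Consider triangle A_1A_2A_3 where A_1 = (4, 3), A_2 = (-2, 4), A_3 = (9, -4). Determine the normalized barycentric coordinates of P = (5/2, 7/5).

Signed area of the reference triangle: [A_1A_2A_3] = ½·(4·(4−(-4)) + (-2)·(-4−3) + 9·(3−4)) = ½·(32 + 14 − 9) = 37/2.
[PA_2A_3] = ½·((5/2)·(4−(-4)) + (-2)·(-4−(7/5)) + 9·(7/5−4)) = ½·(20 + 54/5 − 117/5) = 37/10, so the A_1-coordinate is (37/10)/(37/2) = 1/5.
[A_1PA_3] = ½·(4·(7/5−(-4)) + (5/2)·(-4−3) + 9·(3−(7/5))) = ½·(108/5 − 35/2 + 72/5) = 37/4, so the A_2-coordinate is 1/2.
[A_1A_2P] = ½·(4·(4−(7/5)) + (-2)·(7/5−3) + (5/2)·(3−4)) = ½·(52/5 + 16/5 − 5/2) = 111/20, so the A_3-coordinate is 3/10.

(1/5, 1/2, 3/10)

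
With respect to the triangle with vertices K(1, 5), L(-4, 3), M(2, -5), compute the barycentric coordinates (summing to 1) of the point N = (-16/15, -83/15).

(-8/15, 3/5, 14/15)

Signed area of the reference triangle: [KLM] = ½·(1·(3−(-5)) + (-4)·(-5−5) + 2·(5−3)) = ½·(8 + 40 + 4) = 26.
[NLM] = ½·((-16/15)·(3−(-5)) + (-4)·(-5−(-83/15)) + 2·(-83/15−3)) = ½·(-128/15 − 32/15 − 256/15) = -208/15, so the K-coordinate is (-208/15)/26 = -8/15.
[KNM] = ½·(1·(-83/15−(-5)) + (-16/15)·(-5−5) + 2·(5−(-83/15))) = ½·(-8/15 + 32/3 + 316/15) = 78/5, so the L-coordinate is 3/5.
[KLN] = ½·(1·(3−(-83/15)) + (-4)·(-83/15−5) + (-16/15)·(5−3)) = ½·(128/15 + 632/15 − 32/15) = 364/15, so the M-coordinate is 14/15.
Check: -8/15 + 3/5 + 14/15 = 1.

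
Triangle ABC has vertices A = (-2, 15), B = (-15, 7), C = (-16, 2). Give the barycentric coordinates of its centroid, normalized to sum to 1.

The centroid is the average of the vertices, so each weight is 1/3.

(1/3, 1/3, 1/3)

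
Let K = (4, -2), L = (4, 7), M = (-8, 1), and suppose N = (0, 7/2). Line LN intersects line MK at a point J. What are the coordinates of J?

(-4, 0)

Barycentric coordinates of N with respect to KLM: (1/6, 1/2, 1/3).
On side MK the L-coordinate is zero; dropping N's L-weight 1/2 and renormalizing the remaining 1/3 : 1/6 gives weights 2/3, 1/3 on M, K.
J = (2/3)·(-8, 1) + (1/3)·(4, -2) = (-4, 0).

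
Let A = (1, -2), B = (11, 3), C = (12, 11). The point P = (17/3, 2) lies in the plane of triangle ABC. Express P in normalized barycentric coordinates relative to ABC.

Signed area of the reference triangle: [ABC] = ½·(1·(3−11) + 11·(11−(-2)) + 12·(-2−3)) = ½·(-8 + 143 − 60) = 75/2.
[PBC] = ½·((17/3)·(3−11) + 11·(11−2) + 12·(2−3)) = ½·(-136/3 + 99 − 12) = 125/6, so the A-coordinate is (125/6)/(75/2) = 5/9.
[APC] = ½·(1·(2−11) + (17/3)·(11−(-2)) + 12·(-2−2)) = ½·(-9 + 221/3 − 48) = 25/3, so the B-coordinate is 2/9.
[ABP] = ½·(1·(3−2) + 11·(2−(-2)) + (17/3)·(-2−3)) = ½·(1 + 44 − 85/3) = 25/3, so the C-coordinate is 2/9.

(5/9, 2/9, 2/9)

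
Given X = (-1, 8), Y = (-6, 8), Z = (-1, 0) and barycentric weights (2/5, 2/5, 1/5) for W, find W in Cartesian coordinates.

W = (2/5)·X + (2/5)·Y + (1/5)·Z.
x-coordinate: (2/5)·(-1) + (2/5)·(-6) + (1/5)·(-1) = -3.
y-coordinate: (2/5)·8 + (2/5)·8 + (1/5)·0 = 32/5.

(-3, 32/5)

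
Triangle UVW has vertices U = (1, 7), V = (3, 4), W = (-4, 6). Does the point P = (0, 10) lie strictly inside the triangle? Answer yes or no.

no

Barycentric coordinates of P: (36/17, -16/17, -3/17).
The three coordinates are positive, negative, negative; a point is interior exactly when all three are positive.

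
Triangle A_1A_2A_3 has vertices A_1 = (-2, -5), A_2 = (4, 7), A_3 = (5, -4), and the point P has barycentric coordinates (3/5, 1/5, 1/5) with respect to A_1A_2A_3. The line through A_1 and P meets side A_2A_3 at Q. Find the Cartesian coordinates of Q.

Line A_1P meets A_2A_3 where the A_1-coordinate vanishes; zeroing P's A_1-weight and renormalizing leaves A_2, A_3-weights 1/5 : 1/5 → (1/2, 1/2).
So Q = (1/2)·A_2 + (1/2)·A_3 = (9/2, 3/2).

(9/2, 3/2)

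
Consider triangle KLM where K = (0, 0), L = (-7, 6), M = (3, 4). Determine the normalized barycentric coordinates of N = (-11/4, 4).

Signed area of the reference triangle: [KLM] = ½·(0·(6−4) + (-7)·(4−0) + 3·(0−6)) = ½·(0 − 28 − 18) = -23.
[NLM] = ½·((-11/4)·(6−4) + (-7)·(4−4) + 3·(4−6)) = ½·(-11/2 + 0 − 6) = -23/4, so the K-coordinate is (-23/4)/(-23) = 1/4.
[KNM] = ½·(0·(4−4) + (-11/4)·(4−0) + 3·(0−4)) = ½·(0 − 11 − 12) = -23/2, so the L-coordinate is 1/2.
[KLN] = ½·(0·(6−4) + (-7)·(4−0) + (-11/4)·(0−6)) = ½·(0 − 28 + 33/2) = -23/4, so the M-coordinate is 1/4.
Check: 1/4 + 1/2 + 1/4 = 1.

(1/4, 1/2, 1/4)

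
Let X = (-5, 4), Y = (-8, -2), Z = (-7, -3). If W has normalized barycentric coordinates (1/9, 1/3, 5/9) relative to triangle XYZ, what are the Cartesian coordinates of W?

W = (1/9)·X + (1/3)·Y + (5/9)·Z.
x-coordinate: (1/9)·(-5) + (1/3)·(-8) + (5/9)·(-7) = -64/9.
y-coordinate: (1/9)·4 + (1/3)·(-2) + (5/9)·(-3) = -17/9.

(-64/9, -17/9)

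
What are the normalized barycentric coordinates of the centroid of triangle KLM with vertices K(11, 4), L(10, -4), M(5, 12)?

(1/3, 1/3, 1/3)

The centroid is the average of the vertices, so each weight is 1/3.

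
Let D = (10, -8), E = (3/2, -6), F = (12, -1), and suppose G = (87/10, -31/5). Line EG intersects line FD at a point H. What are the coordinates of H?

Barycentric coordinates of G with respect to DEF: (3/5, 1/5, 1/5).
On side FD the E-coordinate is zero; dropping G's E-weight 1/5 and renormalizing the remaining 1/5 : 3/5 gives weights 1/4, 3/4 on F, D.
H = (1/4)·(12, -1) + (3/4)·(10, -8) = (21/2, -25/4).

(21/2, -25/4)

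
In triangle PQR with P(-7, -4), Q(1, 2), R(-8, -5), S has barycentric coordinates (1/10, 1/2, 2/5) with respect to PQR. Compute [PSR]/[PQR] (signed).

1/2

The signed ratio [PSR]/[PQR] equals the barycentric coordinate of S at vertex Q, which is 1/2.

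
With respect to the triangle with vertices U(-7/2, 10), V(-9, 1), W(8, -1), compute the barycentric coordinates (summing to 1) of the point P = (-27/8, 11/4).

Signed area of the reference triangle: [UVW] = ½·((-7/2)·(1−(-1)) + (-9)·(-1−10) + 8·(10−1)) = ½·(-7 + 99 + 72) = 82.
[PVW] = ½·((-27/8)·(1−(-1)) + (-9)·(-1−(11/4)) + 8·(11/4−1)) = ½·(-27/4 + 135/4 + 14) = 41/2, so the U-coordinate is (41/2)/82 = 1/4.
[UPW] = ½·((-7/2)·(11/4−(-1)) + (-27/8)·(-1−10) + 8·(10−(11/4))) = ½·(-105/8 + 297/8 + 58) = 41, so the V-coordinate is 1/2.
[UVP] = ½·((-7/2)·(1−(11/4)) + (-9)·(11/4−10) + (-27/8)·(10−1)) = ½·(49/8 + 261/4 − 243/8) = 41/2, so the W-coordinate is 1/4.

(1/4, 1/2, 1/4)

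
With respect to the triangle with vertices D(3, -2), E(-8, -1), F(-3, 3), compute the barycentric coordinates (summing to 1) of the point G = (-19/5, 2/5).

(1/5, 2/5, 2/5)

Signed area of the reference triangle: [DEF] = ½·(3·(-1−3) + (-8)·(3−(-2)) + (-3)·(-2−(-1))) = ½·(-12 − 40 + 3) = -49/2.
[GEF] = ½·((-19/5)·(-1−3) + (-8)·(3−(2/5)) + (-3)·(2/5−(-1))) = ½·(76/5 − 104/5 − 21/5) = -49/10, so the D-coordinate is (-49/10)/(-49/2) = 1/5.
[DGF] = ½·(3·(2/5−3) + (-19/5)·(3−(-2)) + (-3)·(-2−(2/5))) = ½·(-39/5 − 19 + 36/5) = -49/5, so the E-coordinate is 2/5.
[DEG] = ½·(3·(-1−(2/5)) + (-8)·(2/5−(-2)) + (-19/5)·(-2−(-1))) = ½·(-21/5 − 96/5 + 19/5) = -49/5, so the F-coordinate is 2/5.
Check: 1/5 + 2/5 + 2/5 = 1.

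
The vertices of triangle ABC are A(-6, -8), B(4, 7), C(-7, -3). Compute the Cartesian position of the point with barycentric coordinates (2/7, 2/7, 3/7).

P = (2/7)·A + (2/7)·B + (3/7)·C.
x-coordinate: (2/7)·(-6) + (2/7)·4 + (3/7)·(-7) = -25/7.
y-coordinate: (2/7)·(-8) + (2/7)·7 + (3/7)·(-3) = -11/7.

(-25/7, -11/7)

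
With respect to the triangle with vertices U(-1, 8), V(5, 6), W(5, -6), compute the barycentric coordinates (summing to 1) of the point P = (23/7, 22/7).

(2/7, 3/7, 2/7)

Signed area of the reference triangle: [UVW] = ½·((-1)·(6−(-6)) + 5·(-6−8) + 5·(8−6)) = ½·(-12 − 70 + 10) = -36.
[PVW] = ½·((23/7)·(6−(-6)) + 5·(-6−(22/7)) + 5·(22/7−6)) = ½·(276/7 − 320/7 − 100/7) = -72/7, so the U-coordinate is (-72/7)/(-36) = 2/7.
[UPW] = ½·((-1)·(22/7−(-6)) + (23/7)·(-6−8) + 5·(8−(22/7))) = ½·(-64/7 − 46 + 170/7) = -108/7, so the V-coordinate is 3/7.
[UVP] = ½·((-1)·(6−(22/7)) + 5·(22/7−8) + (23/7)·(8−6)) = ½·(-20/7 − 170/7 + 46/7) = -72/7, so the W-coordinate is 2/7.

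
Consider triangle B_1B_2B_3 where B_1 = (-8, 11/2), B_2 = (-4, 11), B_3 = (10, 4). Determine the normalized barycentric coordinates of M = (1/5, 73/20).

(7/10, -1/5, 1/2)

Signed area of the reference triangle: [B_1B_2B_3] = ½·((-8)·(11−4) + (-4)·(4−(11/2)) + 10·(11/2−11)) = ½·(-56 + 6 − 55) = -105/2.
[MB_2B_3] = ½·((1/5)·(11−4) + (-4)·(4−(73/20)) + 10·(73/20−11)) = ½·(7/5 − 7/5 − 147/2) = -147/4, so the B_1-coordinate is (-147/4)/(-105/2) = 7/10.
[B_1MB_3] = ½·((-8)·(73/20−4) + (1/5)·(4−(11/2)) + 10·(11/2−(73/20))) = ½·(14/5 − 3/10 + 37/2) = 21/2, so the B_2-coordinate is -1/5.
[B_1B_2M] = ½·((-8)·(11−(73/20)) + (-4)·(73/20−(11/2)) + (1/5)·(11/2−11)) = ½·(-294/5 + 37/5 − 11/10) = -105/4, so the B_3-coordinate is 1/2.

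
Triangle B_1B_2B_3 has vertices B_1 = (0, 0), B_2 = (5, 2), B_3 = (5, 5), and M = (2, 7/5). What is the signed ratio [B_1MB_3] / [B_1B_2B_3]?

1/5

[B_1B_2B_3] = ½·(0·(2−5) + 5·(5−0) + 5·(0−2)) = ½·(0 + 25 − 10) = 15/2.
[B_1MB_3] = ½·(0·(7/5−5) + 2·(5−0) + 5·(0−(7/5))) = ½·(0 + 10 − 7) = 3/2, so the ratio is (3/2)/(15/2) = 1/5.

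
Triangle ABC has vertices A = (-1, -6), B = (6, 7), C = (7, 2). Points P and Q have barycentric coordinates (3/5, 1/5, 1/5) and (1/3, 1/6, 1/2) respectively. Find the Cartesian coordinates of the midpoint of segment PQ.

(37/12, -49/60)

Barycentric coordinates of the midpoint are the average: (7/15, 11/60, 7/20).
Converting: (7/15)·A + (11/60)·B + (7/20)·C = (37/12, -49/60).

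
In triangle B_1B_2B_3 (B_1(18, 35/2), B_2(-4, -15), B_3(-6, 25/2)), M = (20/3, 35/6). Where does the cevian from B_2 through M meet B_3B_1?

Barycentric coordinates of M with respect to B_1B_2B_3: (1/2, 1/3, 1/6).
On side B_3B_1 the B_2-coordinate is zero; dropping M's B_2-weight 1/3 and renormalizing the remaining 1/6 : 1/2 gives weights 1/4, 3/4 on B_3, B_1.
N = (1/4)·(-6, 25/2) + (3/4)·(18, 35/2) = (12, 65/4).

(12, 65/4)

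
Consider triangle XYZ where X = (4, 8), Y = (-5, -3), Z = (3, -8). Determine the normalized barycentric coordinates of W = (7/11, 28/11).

(6/11, 4/11, 1/11)

Signed area of the reference triangle: [XYZ] = ½·(4·(-3−(-8)) + (-5)·(-8−8) + 3·(8−(-3))) = ½·(20 + 80 + 33) = 133/2.
[WYZ] = ½·((7/11)·(-3−(-8)) + (-5)·(-8−(28/11)) + 3·(28/11−(-3))) = ½·(35/11 + 580/11 + 183/11) = 399/11, so the X-coordinate is (399/11)/(133/2) = 6/11.
[XWZ] = ½·(4·(28/11−(-8)) + (7/11)·(-8−8) + 3·(8−(28/11))) = ½·(464/11 − 112/11 + 180/11) = 266/11, so the Y-coordinate is 4/11.
[XYW] = ½·(4·(-3−(28/11)) + (-5)·(28/11−8) + (7/11)·(8−(-3))) = ½·(-244/11 + 300/11 + 7) = 133/22, so the Z-coordinate is 1/11.
Check: 6/11 + 4/11 + 1/11 = 1.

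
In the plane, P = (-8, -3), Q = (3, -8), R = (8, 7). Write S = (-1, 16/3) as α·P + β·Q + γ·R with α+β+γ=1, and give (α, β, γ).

(2/3, -1/3, 2/3)

Signed area of the reference triangle: [PQR] = ½·((-8)·(-8−7) + 3·(7−(-3)) + 8·(-3−(-8))) = ½·(120 + 30 + 40) = 95.
[SQR] = ½·((-1)·(-8−7) + 3·(7−(16/3)) + 8·(16/3−(-8))) = ½·(15 + 5 + 320/3) = 190/3, so the P-coordinate is (190/3)/95 = 2/3.
[PSR] = ½·((-8)·(16/3−7) + (-1)·(7−(-3)) + 8·(-3−(16/3))) = ½·(40/3 − 10 − 200/3) = -95/3, so the Q-coordinate is -1/3.
[PQS] = ½·((-8)·(-8−(16/3)) + 3·(16/3−(-3)) + (-1)·(-3−(-8))) = ½·(320/3 + 25 − 5) = 190/3, so the R-coordinate is 2/3.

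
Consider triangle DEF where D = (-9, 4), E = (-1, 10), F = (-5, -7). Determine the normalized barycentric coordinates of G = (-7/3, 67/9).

(1/9, 7/9, 1/9)

Signed area of the reference triangle: [DEF] = ½·((-9)·(10−(-7)) + (-1)·(-7−4) + (-5)·(4−10)) = ½·(-153 + 11 + 30) = -56.
[GEF] = ½·((-7/3)·(10−(-7)) + (-1)·(-7−(67/9)) + (-5)·(67/9−10)) = ½·(-119/3 + 130/9 + 115/9) = -56/9, so the D-coordinate is (-56/9)/(-56) = 1/9.
[DGF] = ½·((-9)·(67/9−(-7)) + (-7/3)·(-7−4) + (-5)·(4−(67/9))) = ½·(-130 + 77/3 + 155/9) = -392/9, so the E-coordinate is 7/9.
[DEG] = ½·((-9)·(10−(67/9)) + (-1)·(67/9−4) + (-7/3)·(4−10)) = ½·(-23 − 31/9 + 14) = -56/9, so the F-coordinate is 1/9.
Check: 1/9 + 7/9 + 1/9 = 1.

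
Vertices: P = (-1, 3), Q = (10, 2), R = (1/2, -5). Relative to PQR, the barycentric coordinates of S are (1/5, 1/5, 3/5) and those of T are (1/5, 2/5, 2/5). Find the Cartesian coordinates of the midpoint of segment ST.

(61/20, -13/10)

Barycentric coordinates of the midpoint are the average: (1/5, 3/10, 1/2).
Converting: (1/5)·P + (3/10)·Q + (1/2)·R = (61/20, -13/10).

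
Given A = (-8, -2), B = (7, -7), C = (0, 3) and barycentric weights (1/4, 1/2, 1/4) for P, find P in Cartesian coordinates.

(3/2, -13/4)

P = (1/4)·A + (1/2)·B + (1/4)·C.
x-coordinate: (1/4)·(-8) + (1/2)·7 + (1/4)·0 = 3/2.
y-coordinate: (1/4)·(-2) + (1/2)·(-7) + (1/4)·3 = -13/4.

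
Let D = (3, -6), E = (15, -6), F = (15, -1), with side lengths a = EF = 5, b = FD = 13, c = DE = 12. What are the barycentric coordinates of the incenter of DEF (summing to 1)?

The incenter has barycentric coordinates proportional to the opposite side lengths: (5 : 13 : 12).
Normalizing by 5+13+12 = 30 gives (1/6, 13/30, 2/5).

(1/6, 13/30, 2/5)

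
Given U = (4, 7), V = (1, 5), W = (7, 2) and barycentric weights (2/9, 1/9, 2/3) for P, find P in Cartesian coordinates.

P = (2/9)·U + (1/9)·V + (2/3)·W.
x-coordinate: (2/9)·4 + (1/9)·1 + (2/3)·7 = 17/3.
y-coordinate: (2/9)·7 + (1/9)·5 + (2/3)·2 = 31/9.

(17/3, 31/9)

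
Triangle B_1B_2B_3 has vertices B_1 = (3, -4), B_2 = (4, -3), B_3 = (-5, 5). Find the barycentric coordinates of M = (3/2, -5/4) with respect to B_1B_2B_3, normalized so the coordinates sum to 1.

(1/4, 1/2, 1/4)

Signed area of the reference triangle: [B_1B_2B_3] = ½·(3·(-3−5) + 4·(5−(-4)) + (-5)·(-4−(-3))) = ½·(-24 + 36 + 5) = 17/2.
[MB_2B_3] = ½·((3/2)·(-3−5) + 4·(5−(-5/4)) + (-5)·(-5/4−(-3))) = ½·(-12 + 25 − 35/4) = 17/8, so the B_1-coordinate is (17/8)/(17/2) = 1/4.
[B_1MB_3] = ½·(3·(-5/4−5) + (3/2)·(5−(-4)) + (-5)·(-4−(-5/4))) = ½·(-75/4 + 27/2 + 55/4) = 17/4, so the B_2-coordinate is 1/2.
[B_1B_2M] = ½·(3·(-3−(-5/4)) + 4·(-5/4−(-4)) + (3/2)·(-4−(-3))) = ½·(-21/4 + 11 − 3/2) = 17/8, so the B_3-coordinate is 1/4.
Check: 1/4 + 1/2 + 1/4 = 1.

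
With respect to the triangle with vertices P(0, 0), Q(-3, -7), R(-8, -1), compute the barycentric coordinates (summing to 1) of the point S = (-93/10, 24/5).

Signed area of the reference triangle: [PQR] = ½·(0·(-7−(-1)) + (-3)·(-1−0) + (-8)·(0−(-7))) = ½·(0 + 3 − 56) = -53/2.
[SQR] = ½·((-93/10)·(-7−(-1)) + (-3)·(-1−(24/5)) + (-8)·(24/5−(-7))) = ½·(279/5 + 87/5 − 472/5) = -53/5, so the P-coordinate is (-53/5)/(-53/2) = 2/5.
[PSR] = ½·(0·(24/5−(-1)) + (-93/10)·(-1−0) + (-8)·(0−(24/5))) = ½·(0 + 93/10 + 192/5) = 477/20, so the Q-coordinate is -9/10.
[PQS] = ½·(0·(-7−(24/5)) + (-3)·(24/5−0) + (-93/10)·(0−(-7))) = ½·(0 − 72/5 − 651/10) = -159/4, so the R-coordinate is 3/2.
Check: 2/5 − 9/10 + 3/2 = 1.

(2/5, -9/10, 3/2)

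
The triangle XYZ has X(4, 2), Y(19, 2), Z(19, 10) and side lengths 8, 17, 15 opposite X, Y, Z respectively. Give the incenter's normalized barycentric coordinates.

The incenter has barycentric coordinates proportional to the opposite side lengths: (8 : 17 : 15).
Normalizing by 8+17+15 = 40 gives (1/5, 17/40, 3/8).

(1/5, 17/40, 3/8)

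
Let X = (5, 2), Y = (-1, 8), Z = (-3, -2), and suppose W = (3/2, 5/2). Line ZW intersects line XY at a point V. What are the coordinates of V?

(3, 4)

Barycentric coordinates of W with respect to XYZ: (1/2, 1/4, 1/4).
On side XY the Z-coordinate is zero; dropping W's Z-weight 1/4 and renormalizing the remaining 1/2 : 1/4 gives weights 2/3, 1/3 on X, Y.
V = (2/3)·(5, 2) + (1/3)·(-1, 8) = (3, 4).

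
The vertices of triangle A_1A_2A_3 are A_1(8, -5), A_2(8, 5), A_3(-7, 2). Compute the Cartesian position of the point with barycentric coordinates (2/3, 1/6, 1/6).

(11/2, -13/6)

P = (2/3)·A_1 + (1/6)·A_2 + (1/6)·A_3.
x-coordinate: (2/3)·8 + (1/6)·8 + (1/6)·(-7) = 11/2.
y-coordinate: (2/3)·(-5) + (1/6)·5 + (1/6)·2 = -13/6.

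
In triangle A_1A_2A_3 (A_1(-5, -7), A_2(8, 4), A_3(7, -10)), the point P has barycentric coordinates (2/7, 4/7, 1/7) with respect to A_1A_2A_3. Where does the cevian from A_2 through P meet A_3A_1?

(-1, -8)

Line A_2P meets A_3A_1 where the A_2-coordinate vanishes; zeroing P's A_2-weight and renormalizing leaves A_3, A_1-weights 1/7 : 2/7 → (1/3, 2/3).
So Q = (1/3)·A_3 + (2/3)·A_1 = (-1, -8).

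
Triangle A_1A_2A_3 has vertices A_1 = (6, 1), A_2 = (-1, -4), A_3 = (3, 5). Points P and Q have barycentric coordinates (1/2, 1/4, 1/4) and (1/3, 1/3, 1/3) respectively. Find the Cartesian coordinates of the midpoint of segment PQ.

Barycentric coordinates of the midpoint are the average: (5/12, 7/24, 7/24).
Converting: (5/12)·A_1 + (7/24)·A_2 + (7/24)·A_3 = (37/12, 17/24).

(37/12, 17/24)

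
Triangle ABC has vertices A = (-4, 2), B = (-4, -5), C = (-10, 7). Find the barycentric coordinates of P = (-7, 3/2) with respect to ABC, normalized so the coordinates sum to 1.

(1/14, 3/7, 1/2)

Signed area of the reference triangle: [ABC] = ½·((-4)·(-5−7) + (-4)·(7−2) + (-10)·(2−(-5))) = ½·(48 − 20 − 70) = -21.
[PBC] = ½·((-7)·(-5−7) + (-4)·(7−(3/2)) + (-10)·(3/2−(-5))) = ½·(84 − 22 − 65) = -3/2, so the A-coordinate is (-3/2)/(-21) = 1/14.
[APC] = ½·((-4)·(3/2−7) + (-7)·(7−2) + (-10)·(2−(3/2))) = ½·(22 − 35 − 5) = -9, so the B-coordinate is 3/7.
[ABP] = ½·((-4)·(-5−(3/2)) + (-4)·(3/2−2) + (-7)·(2−(-5))) = ½·(26 + 2 − 49) = -21/2, so the C-coordinate is 1/2.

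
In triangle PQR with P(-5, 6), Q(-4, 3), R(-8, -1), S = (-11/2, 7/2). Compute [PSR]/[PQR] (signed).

1/4

[PQR] = ½·((-5)·(3−(-1)) + (-4)·(-1−6) + (-8)·(6−3)) = ½·(-20 + 28 − 24) = -8.
[PSR] = ½·((-5)·(7/2−(-1)) + (-11/2)·(-1−6) + (-8)·(6−(7/2))) = ½·(-45/2 + 77/2 − 20) = -2, so the ratio is (-2)/(-8) = 1/4.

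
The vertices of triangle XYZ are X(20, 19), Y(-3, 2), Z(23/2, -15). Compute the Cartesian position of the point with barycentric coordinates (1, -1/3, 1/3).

W = 1·X + (-1/3)·Y + (1/3)·Z.
x-coordinate: 1·20 + (-1/3)·(-3) + (1/3)·(23/2) = 149/6.
y-coordinate: 1·19 + (-1/3)·2 + (1/3)·(-15) = 40/3.

(149/6, 40/3)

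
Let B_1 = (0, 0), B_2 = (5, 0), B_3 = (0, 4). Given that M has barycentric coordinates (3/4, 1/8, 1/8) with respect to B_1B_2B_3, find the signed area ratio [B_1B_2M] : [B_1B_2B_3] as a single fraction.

The signed ratio [B_1B_2M]/[B_1B_2B_3] equals the barycentric coordinate of M at vertex B_3, which is 1/8.

1/8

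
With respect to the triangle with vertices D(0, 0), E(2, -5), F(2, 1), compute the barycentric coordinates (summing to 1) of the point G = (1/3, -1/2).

Signed area of the reference triangle: [DEF] = ½·(0·(-5−1) + 2·(1−0) + 2·(0−(-5))) = ½·(0 + 2 + 10) = 6.
[GEF] = ½·((1/3)·(-5−1) + 2·(1−(-1/2)) + 2·(-1/2−(-5))) = ½·(-2 + 3 + 9) = 5, so the D-coordinate is 5/6 = 5/6.
[DGF] = ½·(0·(-1/2−1) + (1/3)·(1−0) + 2·(0−(-1/2))) = ½·(0 + 1/3 + 1) = 2/3, so the E-coordinate is 1/9.
[DEG] = ½·(0·(-5−(-1/2)) + 2·(-1/2−0) + (1/3)·(0−(-5))) = ½·(0 − 1 + 5/3) = 1/3, so the F-coordinate is 1/18.
Check: 5/6 + 1/9 + 1/18 = 1.

(5/6, 1/9, 1/18)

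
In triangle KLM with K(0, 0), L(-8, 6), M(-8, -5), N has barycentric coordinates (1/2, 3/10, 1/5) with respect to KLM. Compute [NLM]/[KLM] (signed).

The signed ratio [NLM]/[KLM] equals the barycentric coordinate of N at vertex K, which is 1/2.

1/2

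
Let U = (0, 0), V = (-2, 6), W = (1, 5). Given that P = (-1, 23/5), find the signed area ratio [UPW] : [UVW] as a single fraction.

3/5

[UVW] = ½·(0·(6−5) + (-2)·(5−0) + 1·(0−6)) = ½·(0 − 10 − 6) = -8.
[UPW] = ½·(0·(23/5−5) + (-1)·(5−0) + 1·(0−(23/5))) = ½·(0 − 5 − 23/5) = -24/5, so the ratio is (-24/5)/(-8) = 3/5.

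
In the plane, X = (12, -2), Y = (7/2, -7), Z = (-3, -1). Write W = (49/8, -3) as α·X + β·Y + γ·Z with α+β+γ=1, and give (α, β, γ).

(1/2, 1/4, 1/4)

Signed area of the reference triangle: [XYZ] = ½·(12·(-7−(-1)) + (7/2)·(-1−(-2)) + (-3)·(-2−(-7))) = ½·(-72 + 7/2 − 15) = -167/4.
[WYZ] = ½·((49/8)·(-7−(-1)) + (7/2)·(-1−(-3)) + (-3)·(-3−(-7))) = ½·(-147/4 + 7 − 12) = -167/8, so the X-coordinate is (-167/8)/(-167/4) = 1/2.
[XWZ] = ½·(12·(-3−(-1)) + (49/8)·(-1−(-2)) + (-3)·(-2−(-3))) = ½·(-24 + 49/8 − 3) = -167/16, so the Y-coordinate is 1/4.
[XYW] = ½·(12·(-7−(-3)) + (7/2)·(-3−(-2)) + (49/8)·(-2−(-7))) = ½·(-48 − 7/2 + 245/8) = -167/16, so the Z-coordinate is 1/4.
Check: 1/2 + 1/4 + 1/4 = 1.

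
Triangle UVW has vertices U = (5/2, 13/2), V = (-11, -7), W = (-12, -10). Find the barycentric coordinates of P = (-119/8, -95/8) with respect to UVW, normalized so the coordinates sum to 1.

(-1/4, 3/4, 1/2)

Signed area of the reference triangle: [UVW] = ½·((5/2)·(-7−(-10)) + (-11)·(-10−(13/2)) + (-12)·(13/2−(-7))) = ½·(15/2 + 363/2 − 162) = 27/2.
[PVW] = ½·((-119/8)·(-7−(-10)) + (-11)·(-10−(-95/8)) + (-12)·(-95/8−(-7))) = ½·(-357/8 − 165/8 + 117/2) = -27/8, so the U-coordinate is (-27/8)/(27/2) = -1/4.
[UPW] = ½·((5/2)·(-95/8−(-10)) + (-119/8)·(-10−(13/2)) + (-12)·(13/2−(-95/8))) = ½·(-75/16 + 3927/16 − 441/2) = 81/8, so the V-coordinate is 3/4.
[UVP] = ½·((5/2)·(-7−(-95/8)) + (-11)·(-95/8−(13/2)) + (-119/8)·(13/2−(-7))) = ½·(195/16 + 1617/8 − 3213/16) = 27/4, so the W-coordinate is 1/2.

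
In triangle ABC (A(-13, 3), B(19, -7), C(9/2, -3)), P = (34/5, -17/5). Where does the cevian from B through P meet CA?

Barycentric coordinates of P with respect to ABC: (1/5, 2/5, 2/5).
On side CA the B-coordinate is zero; dropping P's B-weight 2/5 and renormalizing the remaining 2/5 : 1/5 gives weights 2/3, 1/3 on C, A.
Q = (2/3)·(9/2, -3) + (1/3)·(-13, 3) = (-4/3, -1).

(-4/3, -1)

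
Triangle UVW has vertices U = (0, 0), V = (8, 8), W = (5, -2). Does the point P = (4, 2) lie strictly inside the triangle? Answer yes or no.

Barycentric coordinates of P: (11/28, 9/28, 2/7).
The three coordinates are positive, positive, positive; a point is interior exactly when all three are positive.

yes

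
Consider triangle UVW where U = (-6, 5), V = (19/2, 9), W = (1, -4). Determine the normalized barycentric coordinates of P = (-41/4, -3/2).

(1, -1/2, 1/2)

Signed area of the reference triangle: [UVW] = ½·((-6)·(9−(-4)) + (19/2)·(-4−5) + 1·(5−9)) = ½·(-78 − 171/2 − 4) = -335/4.
[PVW] = ½·((-41/4)·(9−(-4)) + (19/2)·(-4−(-3/2)) + 1·(-3/2−9)) = ½·(-533/4 − 95/4 − 21/2) = -335/4, so the U-coordinate is (-335/4)/(-335/4) = 1.
[UPW] = ½·((-6)·(-3/2−(-4)) + (-41/4)·(-4−5) + 1·(5−(-3/2))) = ½·(-15 + 369/4 + 13/2) = 335/8, so the V-coordinate is -1/2.
[UVP] = ½·((-6)·(9−(-3/2)) + (19/2)·(-3/2−5) + (-41/4)·(5−9)) = ½·(-63 − 247/4 + 41) = -335/8, so the W-coordinate is 1/2.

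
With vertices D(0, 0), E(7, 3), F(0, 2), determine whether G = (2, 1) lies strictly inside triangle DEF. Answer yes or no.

yes

Barycentric coordinates of G: (9/14, 2/7, 1/14).
The three coordinates are positive, positive, positive; a point is interior exactly when all three are positive.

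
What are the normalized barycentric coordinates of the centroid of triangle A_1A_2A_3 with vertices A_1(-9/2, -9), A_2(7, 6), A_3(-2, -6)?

(1/3, 1/3, 1/3)

The centroid is the average of the vertices, so each weight is 1/3.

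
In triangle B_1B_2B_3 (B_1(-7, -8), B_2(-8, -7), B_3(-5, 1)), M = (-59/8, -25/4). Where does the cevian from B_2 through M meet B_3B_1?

Barycentric coordinates of M with respect to B_1B_2B_3: (1/4, 5/8, 1/8).
On side B_3B_1 the B_2-coordinate is zero; dropping M's B_2-weight 5/8 and renormalizing the remaining 1/8 : 1/4 gives weights 1/3, 2/3 on B_3, B_1.
N = (1/3)·(-5, 1) + (2/3)·(-7, -8) = (-19/3, -5).

(-19/3, -5)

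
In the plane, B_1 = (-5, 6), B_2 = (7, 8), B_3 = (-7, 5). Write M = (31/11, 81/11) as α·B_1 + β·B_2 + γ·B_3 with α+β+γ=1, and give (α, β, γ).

Signed area of the reference triangle: [B_1B_2B_3] = ½·((-5)·(8−5) + 7·(5−6) + (-7)·(6−8)) = ½·(-15 − 7 + 14) = -4.
[MB_2B_3] = ½·((31/11)·(8−5) + 7·(5−(81/11)) + (-7)·(81/11−8)) = ½·(93/11 − 182/11 + 49/11) = -20/11, so the B_1-coordinate is (-20/11)/(-4) = 5/11.
[B_1MB_3] = ½·((-5)·(81/11−5) + (31/11)·(5−6) + (-7)·(6−(81/11))) = ½·(-130/11 − 31/11 + 105/11) = -28/11, so the B_2-coordinate is 7/11.
[B_1B_2M] = ½·((-5)·(8−(81/11)) + 7·(81/11−6) + (31/11)·(6−8)) = ½·(-35/11 + 105/11 − 62/11) = 4/11, so the B_3-coordinate is -1/11.

(5/11, 7/11, -1/11)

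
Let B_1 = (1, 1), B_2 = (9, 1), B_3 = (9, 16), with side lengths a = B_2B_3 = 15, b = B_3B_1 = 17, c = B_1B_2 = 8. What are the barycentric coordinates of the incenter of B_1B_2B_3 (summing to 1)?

(3/8, 17/40, 1/5)

The incenter has barycentric coordinates proportional to the opposite side lengths: (15 : 17 : 8).
Normalizing by 15+17+8 = 40 gives (3/8, 17/40, 1/5).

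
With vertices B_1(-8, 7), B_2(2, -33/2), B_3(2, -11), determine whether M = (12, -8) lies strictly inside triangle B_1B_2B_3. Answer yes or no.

Barycentric coordinates of M: (-1, -42/11, 64/11).
The three coordinates are negative, negative, positive; a point is interior exactly when all three are positive.

no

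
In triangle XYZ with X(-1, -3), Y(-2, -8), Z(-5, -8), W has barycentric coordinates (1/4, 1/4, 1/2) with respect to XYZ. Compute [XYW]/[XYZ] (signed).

The signed ratio [XYW]/[XYZ] equals the barycentric coordinate of W at vertex Z, which is 1/2.

1/2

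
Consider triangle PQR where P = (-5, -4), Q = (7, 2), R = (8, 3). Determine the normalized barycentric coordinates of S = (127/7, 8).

Signed area of the reference triangle: [PQR] = ½·((-5)·(2−3) + 7·(3−(-4)) + 8·(-4−2)) = ½·(5 + 49 − 48) = 3.
[SQR] = ½·((127/7)·(2−3) + 7·(3−8) + 8·(8−2)) = ½·(-127/7 − 35 + 48) = -18/7, so the P-coordinate is (-18/7)/3 = -6/7.
[PSR] = ½·((-5)·(8−3) + (127/7)·(3−(-4)) + 8·(-4−8)) = ½·(-25 + 127 − 96) = 3, so the Q-coordinate is 1.
[PQS] = ½·((-5)·(2−8) + 7·(8−(-4)) + (127/7)·(-4−2)) = ½·(30 + 84 − 762/7) = 18/7, so the R-coordinate is 6/7.

(-6/7, 1, 6/7)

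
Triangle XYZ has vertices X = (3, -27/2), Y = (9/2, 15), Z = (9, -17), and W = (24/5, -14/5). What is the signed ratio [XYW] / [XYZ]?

1/5

[XYZ] = ½·(3·(15−(-17)) + (9/2)·(-17−(-27/2)) + 9·(-27/2−15)) = ½·(96 − 63/4 − 513/2) = -705/8.
[XYW] = ½·(3·(15−(-14/5)) + (9/2)·(-14/5−(-27/2)) + (24/5)·(-27/2−15)) = ½·(267/5 + 963/20 − 684/5) = -141/8, so the ratio is (-141/8)/(-705/8) = 1/5.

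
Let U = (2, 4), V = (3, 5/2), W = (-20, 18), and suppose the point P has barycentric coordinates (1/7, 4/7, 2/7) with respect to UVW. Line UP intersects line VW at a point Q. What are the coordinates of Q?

(-14/3, 23/3)

Line UP meets VW where the U-coordinate vanishes; zeroing P's U-weight and renormalizing leaves V, W-weights 4/7 : 2/7 → (2/3, 1/3).
So Q = (2/3)·V + (1/3)·W = (-14/3, 23/3).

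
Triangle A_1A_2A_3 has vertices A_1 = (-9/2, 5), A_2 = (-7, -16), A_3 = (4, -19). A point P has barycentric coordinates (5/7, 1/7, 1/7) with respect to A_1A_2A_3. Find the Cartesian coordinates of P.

P = (5/7)·A_1 + (1/7)·A_2 + (1/7)·A_3.
x-coordinate: (5/7)·(-9/2) + (1/7)·(-7) + (1/7)·4 = -51/14.
y-coordinate: (5/7)·5 + (1/7)·(-16) + (1/7)·(-19) = -10/7.

(-51/14, -10/7)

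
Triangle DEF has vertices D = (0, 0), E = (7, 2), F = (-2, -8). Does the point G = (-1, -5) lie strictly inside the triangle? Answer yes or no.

yes

Barycentric coordinates of G: (17/52, 1/26, 33/52).
The three coordinates are positive, positive, positive; a point is interior exactly when all three are positive.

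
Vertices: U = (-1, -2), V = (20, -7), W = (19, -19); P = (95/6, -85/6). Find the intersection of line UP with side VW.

Barycentric coordinates of P with respect to UVW: (1/6, 1/6, 2/3).
On side VW the U-coordinate is zero; dropping P's U-weight 1/6 and renormalizing the remaining 1/6 : 2/3 gives weights 1/5, 4/5 on V, W.
Q = (1/5)·(20, -7) + (4/5)·(19, -19) = (96/5, -83/5).

(96/5, -83/5)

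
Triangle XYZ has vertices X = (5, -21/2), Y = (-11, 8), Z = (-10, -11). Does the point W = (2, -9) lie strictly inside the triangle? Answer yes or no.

yes

Barycentric coordinates of W: (460/571, 48/571, 63/571).
The three coordinates are positive, positive, positive; a point is interior exactly when all three are positive.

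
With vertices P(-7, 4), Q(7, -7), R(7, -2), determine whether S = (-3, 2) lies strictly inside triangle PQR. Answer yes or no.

Barycentric coordinates of S: (5/7, 2/35, 8/35).
The three coordinates are positive, positive, positive; a point is interior exactly when all three are positive.

yes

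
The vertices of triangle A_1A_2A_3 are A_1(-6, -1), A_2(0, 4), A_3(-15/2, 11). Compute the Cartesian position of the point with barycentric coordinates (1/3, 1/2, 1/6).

(-13/4, 7/2)

P = (1/3)·A_1 + (1/2)·A_2 + (1/6)·A_3.
x-coordinate: (1/3)·(-6) + (1/2)·0 + (1/6)·(-15/2) = -13/4.
y-coordinate: (1/3)·(-1) + (1/2)·4 + (1/6)·11 = 7/2.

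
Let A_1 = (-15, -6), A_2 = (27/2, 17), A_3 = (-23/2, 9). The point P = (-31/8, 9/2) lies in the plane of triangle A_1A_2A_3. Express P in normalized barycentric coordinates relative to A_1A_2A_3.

(1/2, 3/8, 1/8)

Signed area of the reference triangle: [A_1A_2A_3] = ½·((-15)·(17−9) + (27/2)·(9−(-6)) + (-23/2)·(-6−17)) = ½·(-120 + 405/2 + 529/2) = 347/2.
[PA_2A_3] = ½·((-31/8)·(17−9) + (27/2)·(9−(9/2)) + (-23/2)·(9/2−17)) = ½·(-31 + 243/4 + 575/4) = 347/4, so the A_1-coordinate is (347/4)/(347/2) = 1/2.
[A_1PA_3] = ½·((-15)·(9/2−9) + (-31/8)·(9−(-6)) + (-23/2)·(-6−(9/2))) = ½·(135/2 − 465/8 + 483/4) = 1041/16, so the A_2-coordinate is 3/8.
[A_1A_2P] = ½·((-15)·(17−(9/2)) + (27/2)·(9/2−(-6)) + (-31/8)·(-6−17)) = ½·(-375/2 + 567/4 + 713/8) = 347/16, so the A_3-coordinate is 1/8.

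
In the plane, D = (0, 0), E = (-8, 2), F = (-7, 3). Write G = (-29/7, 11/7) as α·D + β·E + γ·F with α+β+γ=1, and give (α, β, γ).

Signed area of the reference triangle: [DEF] = ½·(0·(2−3) + (-8)·(3−0) + (-7)·(0−2)) = ½·(0 − 24 + 14) = -5.
[GEF] = ½·((-29/7)·(2−3) + (-8)·(3−(11/7)) + (-7)·(11/7−2)) = ½·(29/7 − 80/7 + 3) = -15/7, so the D-coordinate is (-15/7)/(-5) = 3/7.
[DGF] = ½·(0·(11/7−3) + (-29/7)·(3−0) + (-7)·(0−(11/7))) = ½·(0 − 87/7 + 11) = -5/7, so the E-coordinate is 1/7.
[DEG] = ½·(0·(2−(11/7)) + (-8)·(11/7−0) + (-29/7)·(0−2)) = ½·(0 − 88/7 + 58/7) = -15/7, so the F-coordinate is 3/7.
Check: 3/7 + 1/7 + 3/7 = 1.

(3/7, 1/7, 3/7)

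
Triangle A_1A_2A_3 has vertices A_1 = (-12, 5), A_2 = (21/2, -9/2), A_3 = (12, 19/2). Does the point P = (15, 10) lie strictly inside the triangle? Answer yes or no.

Barycentric coordinates of P: (-55/439, 2/439, 492/439).
The three coordinates are negative, positive, positive; a point is interior exactly when all three are positive.

no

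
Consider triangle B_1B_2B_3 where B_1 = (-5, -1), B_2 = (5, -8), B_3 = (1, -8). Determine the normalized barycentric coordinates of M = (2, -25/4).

(1/4, 5/8, 1/8)

Signed area of the reference triangle: [B_1B_2B_3] = ½·((-5)·(-8−(-8)) + 5·(-8−(-1)) + 1·(-1−(-8))) = ½·(0 − 35 + 7) = -14.
[MB_2B_3] = ½·(2·(-8−(-8)) + 5·(-8−(-25/4)) + 1·(-25/4−(-8))) = ½·(0 − 35/4 + 7/4) = -7/2, so the B_1-coordinate is (-7/2)/(-14) = 1/4.
[B_1MB_3] = ½·((-5)·(-25/4−(-8)) + 2·(-8−(-1)) + 1·(-1−(-25/4))) = ½·(-35/4 − 14 + 21/4) = -35/4, so the B_2-coordinate is 5/8.
[B_1B_2M] = ½·((-5)·(-8−(-25/4)) + 5·(-25/4−(-1)) + 2·(-1−(-8))) = ½·(35/4 − 105/4 + 14) = -7/4, so the B_3-coordinate is 1/8.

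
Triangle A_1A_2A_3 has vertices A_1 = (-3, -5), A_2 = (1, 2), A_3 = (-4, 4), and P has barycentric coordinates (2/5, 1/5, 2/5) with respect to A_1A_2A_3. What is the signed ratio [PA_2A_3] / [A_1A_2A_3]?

The signed ratio [PA_2A_3]/[A_1A_2A_3] equals the barycentric coordinate of P at vertex A_1, which is 2/5.

2/5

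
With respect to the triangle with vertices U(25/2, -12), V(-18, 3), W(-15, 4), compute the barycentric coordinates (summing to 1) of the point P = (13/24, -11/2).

Signed area of the reference triangle: [UVW] = ½·((25/2)·(3−4) + (-18)·(4−(-12)) + (-15)·(-12−3)) = ½·(-25/2 − 288 + 225) = -151/4.
[PVW] = ½·((13/24)·(3−4) + (-18)·(4−(-11/2)) + (-15)·(-11/2−3)) = ½·(-13/24 − 171 + 255/2) = -1057/48, so the U-coordinate is (-1057/48)/(-151/4) = 7/12.
[UPW] = ½·((25/2)·(-11/2−4) + (13/24)·(4−(-12)) + (-15)·(-12−(-11/2))) = ½·(-475/4 + 26/3 + 195/2) = -151/24, so the V-coordinate is 1/6.
[UVP] = ½·((25/2)·(3−(-11/2)) + (-18)·(-11/2−(-12)) + (13/24)·(-12−3)) = ½·(425/4 − 117 − 65/8) = -151/16, so the W-coordinate is 1/4.

(7/12, 1/6, 1/4)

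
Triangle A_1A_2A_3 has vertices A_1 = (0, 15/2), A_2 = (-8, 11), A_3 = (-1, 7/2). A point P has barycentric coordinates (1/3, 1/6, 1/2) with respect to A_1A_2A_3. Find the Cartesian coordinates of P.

P = (1/3)·A_1 + (1/6)·A_2 + (1/2)·A_3.
x-coordinate: (1/3)·0 + (1/6)·(-8) + (1/2)·(-1) = -11/6.
y-coordinate: (1/3)·(15/2) + (1/6)·11 + (1/2)·(7/2) = 73/12.

(-11/6, 73/12)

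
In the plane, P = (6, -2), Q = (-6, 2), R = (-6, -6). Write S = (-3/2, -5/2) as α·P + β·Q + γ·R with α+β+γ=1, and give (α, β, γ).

(3/8, 1/4, 3/8)

Signed area of the reference triangle: [PQR] = ½·(6·(2−(-6)) + (-6)·(-6−(-2)) + (-6)·(-2−2)) = ½·(48 + 24 + 24) = 48.
[SQR] = ½·((-3/2)·(2−(-6)) + (-6)·(-6−(-5/2)) + (-6)·(-5/2−2)) = ½·(-12 + 21 + 27) = 18, so the P-coordinate is 18/48 = 3/8.
[PSR] = ½·(6·(-5/2−(-6)) + (-3/2)·(-6−(-2)) + (-6)·(-2−(-5/2))) = ½·(21 + 6 − 3) = 12, so the Q-coordinate is 1/4.
[PQS] = ½·(6·(2−(-5/2)) + (-6)·(-5/2−(-2)) + (-3/2)·(-2−2)) = ½·(27 + 3 + 6) = 18, so the R-coordinate is 3/8.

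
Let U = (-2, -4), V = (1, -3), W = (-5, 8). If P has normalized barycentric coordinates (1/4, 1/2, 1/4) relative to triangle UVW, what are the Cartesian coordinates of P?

(-5/4, -1/2)

P = (1/4)·U + (1/2)·V + (1/4)·W.
x-coordinate: (1/4)·(-2) + (1/2)·1 + (1/4)·(-5) = -5/4.
y-coordinate: (1/4)·(-4) + (1/2)·(-3) + (1/4)·8 = -1/2.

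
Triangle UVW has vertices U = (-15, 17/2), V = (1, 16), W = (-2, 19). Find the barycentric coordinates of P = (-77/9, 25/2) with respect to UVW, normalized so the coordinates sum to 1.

Signed area of the reference triangle: [UVW] = ½·((-15)·(16−19) + 1·(19−(17/2)) + (-2)·(17/2−16)) = ½·(45 + 21/2 + 15) = 141/4.
[PVW] = ½·((-77/9)·(16−19) + 1·(19−(25/2)) + (-2)·(25/2−16)) = ½·(77/3 + 13/2 + 7) = 235/12, so the U-coordinate is (235/12)/(141/4) = 5/9.
[UPW] = ½·((-15)·(25/2−19) + (-77/9)·(19−(17/2)) + (-2)·(17/2−(25/2))) = ½·(195/2 − 539/6 + 8) = 47/6, so the V-coordinate is 2/9.
[UVP] = ½·((-15)·(16−(25/2)) + 1·(25/2−(17/2)) + (-77/9)·(17/2−16)) = ½·(-105/2 + 4 + 385/6) = 47/6, so the W-coordinate is 2/9.
Check: 5/9 + 2/9 + 2/9 = 1.

(5/9, 2/9, 2/9)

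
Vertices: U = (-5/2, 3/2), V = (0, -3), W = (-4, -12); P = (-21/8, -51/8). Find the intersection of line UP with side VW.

Barycentric coordinates of P with respect to UVW: (1/4, 1/4, 1/2).
On side VW the U-coordinate is zero; dropping P's U-weight 1/4 and renormalizing the remaining 1/4 : 1/2 gives weights 1/3, 2/3 on V, W.
Q = (1/3)·(0, -3) + (2/3)·(-4, -12) = (-8/3, -9).

(-8/3, -9)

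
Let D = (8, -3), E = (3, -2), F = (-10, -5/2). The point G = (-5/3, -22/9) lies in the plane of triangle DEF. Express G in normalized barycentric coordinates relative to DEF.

(2/9, 1/3, 4/9)

Signed area of the reference triangle: [DEF] = ½·(8·(-2−(-5/2)) + 3·(-5/2−(-3)) + (-10)·(-3−(-2))) = ½·(4 + 3/2 + 10) = 31/4.
[GEF] = ½·((-5/3)·(-2−(-5/2)) + 3·(-5/2−(-22/9)) + (-10)·(-22/9−(-2))) = ½·(-5/6 − 1/6 + 40/9) = 31/18, so the D-coordinate is (31/18)/(31/4) = 2/9.
[DGF] = ½·(8·(-22/9−(-5/2)) + (-5/3)·(-5/2−(-3)) + (-10)·(-3−(-22/9))) = ½·(4/9 − 5/6 + 50/9) = 31/12, so the E-coordinate is 1/3.
[DEG] = ½·(8·(-2−(-22/9)) + 3·(-22/9−(-3)) + (-5/3)·(-3−(-2))) = ½·(32/9 + 5/3 + 5/3) = 31/9, so the F-coordinate is 4/9.
Check: 2/9 + 1/3 + 4/9 = 1.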